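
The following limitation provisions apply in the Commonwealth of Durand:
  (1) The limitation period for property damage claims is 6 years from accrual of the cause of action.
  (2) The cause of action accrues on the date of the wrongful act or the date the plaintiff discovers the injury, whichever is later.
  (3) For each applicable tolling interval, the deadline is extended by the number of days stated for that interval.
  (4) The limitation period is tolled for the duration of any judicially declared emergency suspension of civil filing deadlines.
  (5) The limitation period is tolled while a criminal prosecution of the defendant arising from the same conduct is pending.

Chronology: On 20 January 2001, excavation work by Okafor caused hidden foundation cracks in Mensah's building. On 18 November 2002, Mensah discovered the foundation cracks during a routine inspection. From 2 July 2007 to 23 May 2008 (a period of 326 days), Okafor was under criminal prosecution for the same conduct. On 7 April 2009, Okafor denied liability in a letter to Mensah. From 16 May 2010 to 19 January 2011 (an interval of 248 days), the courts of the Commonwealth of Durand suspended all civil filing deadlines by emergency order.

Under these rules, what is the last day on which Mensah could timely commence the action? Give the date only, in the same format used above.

10 October 2009

The claim accrued on 18 November 2002 — the later of the 20 January 2001 act and the 18 November 2002 discovery.
The untolled deadline — 6 years after 18 November 2002 — is 18 November 2008.
The pending criminal prosecution from 2 July 2007 to 23 May 2008 tolled the period for 326 days, extending the deadline to 10 October 2009.
The emergency suspension of filing deadlines starting 16 May 2010 came too late — the period had run on 10 October 2009 — and so does not extend the deadline.
Nothing else in the chronology tolls or restarts the period.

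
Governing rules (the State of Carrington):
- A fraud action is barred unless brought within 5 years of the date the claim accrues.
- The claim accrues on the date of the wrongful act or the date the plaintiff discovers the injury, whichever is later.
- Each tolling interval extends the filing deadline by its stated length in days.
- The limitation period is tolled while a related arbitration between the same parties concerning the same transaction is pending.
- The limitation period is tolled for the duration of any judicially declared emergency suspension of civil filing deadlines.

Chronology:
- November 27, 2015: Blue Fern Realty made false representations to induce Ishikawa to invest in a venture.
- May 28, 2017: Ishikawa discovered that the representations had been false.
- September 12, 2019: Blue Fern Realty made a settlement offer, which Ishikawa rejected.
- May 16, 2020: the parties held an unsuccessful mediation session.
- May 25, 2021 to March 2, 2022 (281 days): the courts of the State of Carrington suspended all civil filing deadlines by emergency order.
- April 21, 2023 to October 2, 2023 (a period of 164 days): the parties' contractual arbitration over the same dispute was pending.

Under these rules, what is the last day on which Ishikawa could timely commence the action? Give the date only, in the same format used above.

March 5, 2023

Because discovery on May 28, 2017 post-dates the November 27, 2015 act, accrual under the later-of rule falls on May 28, 2017.
5 years from May 28, 2017 is May 28, 2022.
The period was tolled for 281 days by the emergency suspension of filing deadlines (May 25, 2021 to March 2, 2022), pushing the deadline to March 5, 2023.
The pending related arbitration from April 21, 2023 to October 2, 2023 began after the period had already run on March 5, 2023, so it has no tolling effect.
None of the other events listed affects the running of the period under the stated rules.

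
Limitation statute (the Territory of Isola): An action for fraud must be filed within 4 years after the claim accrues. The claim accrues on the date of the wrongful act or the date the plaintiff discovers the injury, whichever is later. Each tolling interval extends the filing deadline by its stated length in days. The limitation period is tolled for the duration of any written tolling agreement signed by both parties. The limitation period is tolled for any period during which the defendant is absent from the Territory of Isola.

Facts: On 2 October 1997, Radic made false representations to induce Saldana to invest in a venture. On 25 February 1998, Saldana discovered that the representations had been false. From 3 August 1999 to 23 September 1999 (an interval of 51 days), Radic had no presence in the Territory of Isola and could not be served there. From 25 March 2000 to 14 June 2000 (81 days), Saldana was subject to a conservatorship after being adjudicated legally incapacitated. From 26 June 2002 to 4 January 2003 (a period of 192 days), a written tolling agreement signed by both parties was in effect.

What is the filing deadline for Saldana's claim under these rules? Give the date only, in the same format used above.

17 April 2002

Because discovery on 25 February 1998 post-dates the 2 October 1997 act, accrual under the later-of rule falls on 25 February 1998.
4 years from 25 February 1998 is 25 February 2002.
The defendant's absence from the jurisdiction from 3 August 1999 to 23 September 1999 tolled the period for 51 days, extending the deadline to 17 April 2002.
The written tolling agreement from 26 June 2002 to 4 January 2003 began after the period had already run on 17 April 2002, so it has no tolling effect.
Although the plaintiff's incapacity ran from 25 March 2000 to 14 June 2000, the stated rules do not make that a tolling event, so it is disregarded.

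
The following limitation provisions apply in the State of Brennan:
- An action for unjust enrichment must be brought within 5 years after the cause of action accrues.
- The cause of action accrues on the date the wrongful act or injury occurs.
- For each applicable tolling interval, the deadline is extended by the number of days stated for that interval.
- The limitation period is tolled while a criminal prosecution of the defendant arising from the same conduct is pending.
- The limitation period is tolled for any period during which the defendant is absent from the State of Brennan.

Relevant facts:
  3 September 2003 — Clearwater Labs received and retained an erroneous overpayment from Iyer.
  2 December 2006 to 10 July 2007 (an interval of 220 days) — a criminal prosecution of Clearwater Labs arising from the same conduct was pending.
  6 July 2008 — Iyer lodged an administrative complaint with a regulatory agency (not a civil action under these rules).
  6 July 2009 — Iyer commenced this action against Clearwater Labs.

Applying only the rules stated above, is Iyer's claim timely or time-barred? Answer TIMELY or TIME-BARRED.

The limitation period began to run on 3 September 2003.
Adding the 5 years base period to 3 September 2003 gives a deadline of 3 September 2008, before any tolling.
The period was tolled for 220 days by the pending criminal prosecution (2 December 2006 to 10 July 2007), pushing the deadline to 11 April 2009.
None of the other events listed affects the running of the period under the stated rules.
Filing on 6 July 2009 missed the 11 April 2009 deadline — the action is time-barred.

TIME-BARRED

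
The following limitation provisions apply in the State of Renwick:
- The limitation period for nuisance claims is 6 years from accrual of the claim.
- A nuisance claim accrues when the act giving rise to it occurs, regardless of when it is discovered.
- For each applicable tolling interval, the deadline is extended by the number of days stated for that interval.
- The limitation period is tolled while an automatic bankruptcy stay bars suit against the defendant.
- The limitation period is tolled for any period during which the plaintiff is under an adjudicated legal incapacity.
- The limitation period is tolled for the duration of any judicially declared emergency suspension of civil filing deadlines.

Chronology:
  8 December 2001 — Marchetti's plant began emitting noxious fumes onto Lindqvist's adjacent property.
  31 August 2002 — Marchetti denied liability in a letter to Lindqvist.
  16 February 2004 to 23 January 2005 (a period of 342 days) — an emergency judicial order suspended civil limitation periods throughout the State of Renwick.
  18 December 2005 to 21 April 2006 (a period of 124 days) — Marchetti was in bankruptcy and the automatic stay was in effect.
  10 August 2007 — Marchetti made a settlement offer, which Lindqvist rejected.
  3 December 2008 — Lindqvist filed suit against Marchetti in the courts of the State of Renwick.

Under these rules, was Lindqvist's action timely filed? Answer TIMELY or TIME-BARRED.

The claim accrued on 8 December 2001, when the wrongful act occurred.
6 years from 8 December 2001 is 8 December 2007.
The emergency suspension of filing deadlines from 16 February 2004 to 23 January 2005 tolled the period for 342 days, extending the deadline to 14 November 2008.
Because the automatic bankruptcy stay ran from 18 December 2005 to 21 April 2006, the deadline is extended by 124 days to 18 March 2009.
The other events in the timeline have no effect on the limitation period under the stated rules.
Filing on 3 December 2008 beat the 18 March 2009 deadline — the action is timely.

TIMELY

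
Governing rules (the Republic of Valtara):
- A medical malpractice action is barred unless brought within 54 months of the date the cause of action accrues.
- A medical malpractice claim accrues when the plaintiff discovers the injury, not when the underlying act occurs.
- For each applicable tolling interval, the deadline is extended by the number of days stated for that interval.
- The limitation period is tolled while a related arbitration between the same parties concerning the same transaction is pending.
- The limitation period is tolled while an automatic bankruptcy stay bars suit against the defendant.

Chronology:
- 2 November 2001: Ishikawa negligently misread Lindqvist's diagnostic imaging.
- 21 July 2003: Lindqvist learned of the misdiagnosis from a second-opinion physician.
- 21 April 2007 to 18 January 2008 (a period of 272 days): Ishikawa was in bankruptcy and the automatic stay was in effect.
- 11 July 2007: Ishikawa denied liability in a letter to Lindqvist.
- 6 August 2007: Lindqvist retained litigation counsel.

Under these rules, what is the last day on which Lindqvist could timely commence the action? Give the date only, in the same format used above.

19 October 2008

Under the discovery rule, the claim accrued on 21 July 2003, when Lindqvist discovered the injury — not on the 2 November 2001 date of the underlying act.
Adding the 54 months base period to 21 July 2003 gives a deadline of 21 January 2008, before any tolling.
The automatic bankruptcy stay from 21 April 2007 to 18 January 2008 tolled the period for 272 days, extending the deadline to 19 October 2008.
The other events in the timeline have no effect on the limitation period under the stated rules.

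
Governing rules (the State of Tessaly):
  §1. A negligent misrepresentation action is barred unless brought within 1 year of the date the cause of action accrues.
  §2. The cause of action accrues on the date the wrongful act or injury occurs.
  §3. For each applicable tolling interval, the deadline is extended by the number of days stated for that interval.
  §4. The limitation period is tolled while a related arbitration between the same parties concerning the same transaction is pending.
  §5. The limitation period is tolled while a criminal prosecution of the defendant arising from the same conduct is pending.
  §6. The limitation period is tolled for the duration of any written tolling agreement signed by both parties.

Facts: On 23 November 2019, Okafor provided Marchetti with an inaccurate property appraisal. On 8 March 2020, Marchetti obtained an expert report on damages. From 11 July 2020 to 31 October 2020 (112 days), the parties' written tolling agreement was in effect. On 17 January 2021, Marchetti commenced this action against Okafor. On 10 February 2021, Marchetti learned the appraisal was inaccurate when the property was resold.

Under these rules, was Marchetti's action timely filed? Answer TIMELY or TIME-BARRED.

Accrual is governed by the date of the act, so the period began to run on 23 November 2019; the later discovery on 10 February 2021 is irrelevant under the stated rule.
1 year from 23 November 2019 is 23 November 2020.
Because the written tolling agreement ran from 11 July 2020 to 31 October 2020, the deadline is extended by 112 days to 15 March 2021.
The other events in the timeline have no effect on the limitation period under the stated rules.
The 17 January 2021 filing precedes the 15 March 2021 deadline; the claim is timely.

TIMELY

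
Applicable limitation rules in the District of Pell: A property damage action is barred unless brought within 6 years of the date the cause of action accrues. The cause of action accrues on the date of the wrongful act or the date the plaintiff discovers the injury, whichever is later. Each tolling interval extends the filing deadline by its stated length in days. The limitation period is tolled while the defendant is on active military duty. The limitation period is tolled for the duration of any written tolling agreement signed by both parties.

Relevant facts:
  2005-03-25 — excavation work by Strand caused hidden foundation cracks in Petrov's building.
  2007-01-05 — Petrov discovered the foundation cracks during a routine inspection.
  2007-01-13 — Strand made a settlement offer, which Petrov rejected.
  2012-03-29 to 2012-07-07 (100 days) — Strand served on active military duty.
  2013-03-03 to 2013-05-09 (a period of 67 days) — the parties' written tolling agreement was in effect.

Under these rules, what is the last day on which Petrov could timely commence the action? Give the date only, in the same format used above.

2013-06-21

The claim accrued on 2007-01-05 — the later of the 2005-03-25 act and the 2007-01-05 discovery.
The untolled deadline — 6 years after 2007-01-05 — is 2013-01-05.
Because the defendant's active military service ran from 2012-03-29 to 2012-07-07, the deadline is extended by 100 days to 2013-04-15.
The written tolling agreement from 2013-03-03 to 2013-05-09 tolled the period for 67 days, extending the deadline to 2013-06-21.
The other events in the timeline have no effect on the limitation period under the stated rules.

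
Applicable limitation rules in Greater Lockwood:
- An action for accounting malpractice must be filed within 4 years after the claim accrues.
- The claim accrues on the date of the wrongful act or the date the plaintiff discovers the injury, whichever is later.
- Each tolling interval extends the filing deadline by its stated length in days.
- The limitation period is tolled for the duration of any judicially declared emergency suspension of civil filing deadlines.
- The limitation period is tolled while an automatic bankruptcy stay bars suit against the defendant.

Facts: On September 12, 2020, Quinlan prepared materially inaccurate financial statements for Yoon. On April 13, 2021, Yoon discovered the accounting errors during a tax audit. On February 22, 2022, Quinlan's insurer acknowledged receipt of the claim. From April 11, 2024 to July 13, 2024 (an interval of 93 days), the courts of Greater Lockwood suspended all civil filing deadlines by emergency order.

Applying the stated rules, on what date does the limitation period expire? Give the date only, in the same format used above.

Because discovery on April 13, 2021 post-dates the September 12, 2020 act, accrual under the later-of rule falls on April 13, 2021.
4 years from April 13, 2021 is April 13, 2025.
The emergency suspension of filing deadlines from April 11, 2024 to July 13, 2024 tolled the period for 93 days, extending the deadline to July 15, 2025.
The other events in the timeline have no effect on the limitation period under the stated rules.

July 15, 2025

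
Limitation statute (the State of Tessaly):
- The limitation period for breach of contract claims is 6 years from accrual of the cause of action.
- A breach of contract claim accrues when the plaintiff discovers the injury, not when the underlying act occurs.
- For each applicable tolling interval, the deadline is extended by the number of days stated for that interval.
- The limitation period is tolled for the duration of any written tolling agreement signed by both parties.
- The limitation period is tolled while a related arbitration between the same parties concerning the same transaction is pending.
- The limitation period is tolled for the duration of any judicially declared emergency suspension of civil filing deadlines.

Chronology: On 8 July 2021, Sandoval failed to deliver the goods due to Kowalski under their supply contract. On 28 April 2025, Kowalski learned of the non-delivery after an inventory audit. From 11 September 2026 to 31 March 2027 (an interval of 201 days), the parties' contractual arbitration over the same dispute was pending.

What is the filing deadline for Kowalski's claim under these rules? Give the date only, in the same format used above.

15 November 2031

Accrual is tied to discovery, so the period began on 28 April 2025 rather than on 8 July 2021 when the act occurred.
6 years from 28 April 2025 is 28 April 2031.
The pending related arbitration from 11 September 2026 to 31 March 2027 tolled the period for 201 days, extending the deadline to 15 November 2031.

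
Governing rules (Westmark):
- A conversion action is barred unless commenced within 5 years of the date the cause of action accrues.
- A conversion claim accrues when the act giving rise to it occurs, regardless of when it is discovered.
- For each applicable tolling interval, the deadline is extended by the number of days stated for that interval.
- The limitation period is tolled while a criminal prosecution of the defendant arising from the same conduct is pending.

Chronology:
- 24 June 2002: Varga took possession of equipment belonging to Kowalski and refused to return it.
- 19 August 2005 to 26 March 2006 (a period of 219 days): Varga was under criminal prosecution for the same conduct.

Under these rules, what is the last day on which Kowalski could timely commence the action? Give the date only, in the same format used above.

The limitation period began to run on 24 June 2002.
The untolled deadline — 5 years after 24 June 2002 — is 24 June 2007.
Because the pending criminal prosecution ran from 19 August 2005 to 26 March 2006, the deadline is extended by 219 days to 29 January 2008.

29 January 2008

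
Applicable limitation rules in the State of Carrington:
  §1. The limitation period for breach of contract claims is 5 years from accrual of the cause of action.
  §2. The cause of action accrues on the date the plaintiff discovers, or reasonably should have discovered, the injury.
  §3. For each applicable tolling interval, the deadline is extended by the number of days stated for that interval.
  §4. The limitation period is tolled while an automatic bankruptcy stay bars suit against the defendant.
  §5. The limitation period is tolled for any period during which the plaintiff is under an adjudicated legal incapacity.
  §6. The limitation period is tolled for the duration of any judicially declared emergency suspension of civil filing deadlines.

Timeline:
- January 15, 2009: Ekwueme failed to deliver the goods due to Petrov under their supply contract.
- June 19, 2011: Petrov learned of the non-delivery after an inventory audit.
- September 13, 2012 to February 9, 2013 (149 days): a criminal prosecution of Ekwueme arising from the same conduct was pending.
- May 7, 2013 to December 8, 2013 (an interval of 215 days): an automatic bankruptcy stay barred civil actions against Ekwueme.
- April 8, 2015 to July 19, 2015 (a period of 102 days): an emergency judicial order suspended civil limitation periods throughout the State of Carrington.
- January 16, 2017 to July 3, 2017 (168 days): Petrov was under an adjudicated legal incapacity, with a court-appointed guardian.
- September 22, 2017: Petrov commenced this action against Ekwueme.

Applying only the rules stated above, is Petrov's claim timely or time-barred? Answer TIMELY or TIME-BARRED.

The claim did not accrue until Petrov discovered the injury on June 19, 2011; the January 15, 2009 act date does not start the clock under the stated rule.
Adding the 5 years base period to June 19, 2011 gives a deadline of June 19, 2016, before any tolling.
Because the automatic bankruptcy stay ran from May 7, 2013 to December 8, 2013, the deadline is extended by 215 days to January 20, 2017.
The period was tolled for 102 days by the emergency suspension of filing deadlines (April 8, 2015 to July 19, 2015), pushing the deadline to May 2, 2017.
Because the plaintiff's legal incapacity ran from January 16, 2017 to July 3, 2017, the deadline is extended by 168 days to October 17, 2017.
No stated provision tolls the period for a criminal prosecution, so the interval from September 13, 2012 to February 9, 2013 has no effect on the deadline.
Filing on September 22, 2017 beat the October 17, 2017 deadline — the action is timely.

TIMELY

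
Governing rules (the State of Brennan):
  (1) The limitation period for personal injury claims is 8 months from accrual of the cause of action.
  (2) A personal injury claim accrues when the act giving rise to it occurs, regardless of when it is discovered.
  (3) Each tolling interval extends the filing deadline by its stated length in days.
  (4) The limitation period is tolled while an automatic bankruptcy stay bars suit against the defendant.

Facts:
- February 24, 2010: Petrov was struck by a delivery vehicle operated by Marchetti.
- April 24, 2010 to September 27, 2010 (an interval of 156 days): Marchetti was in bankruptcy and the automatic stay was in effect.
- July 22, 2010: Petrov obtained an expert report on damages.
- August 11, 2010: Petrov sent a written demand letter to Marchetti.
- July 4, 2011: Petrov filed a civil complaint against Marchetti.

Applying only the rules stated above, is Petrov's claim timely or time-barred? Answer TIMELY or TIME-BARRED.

TIME-BARRED

The cause of action accrued on February 24, 2010, the date of the act.
8 months from February 24, 2010 is October 24, 2010.
Because the automatic bankruptcy stay ran from April 24, 2010 to September 27, 2010, the deadline is extended by 156 days to March 29, 2011.
Nothing else in the chronology tolls or restarts the period.
Petrov filed on July 4, 2011, after the March 29, 2011 deadline, so the action is time-barred.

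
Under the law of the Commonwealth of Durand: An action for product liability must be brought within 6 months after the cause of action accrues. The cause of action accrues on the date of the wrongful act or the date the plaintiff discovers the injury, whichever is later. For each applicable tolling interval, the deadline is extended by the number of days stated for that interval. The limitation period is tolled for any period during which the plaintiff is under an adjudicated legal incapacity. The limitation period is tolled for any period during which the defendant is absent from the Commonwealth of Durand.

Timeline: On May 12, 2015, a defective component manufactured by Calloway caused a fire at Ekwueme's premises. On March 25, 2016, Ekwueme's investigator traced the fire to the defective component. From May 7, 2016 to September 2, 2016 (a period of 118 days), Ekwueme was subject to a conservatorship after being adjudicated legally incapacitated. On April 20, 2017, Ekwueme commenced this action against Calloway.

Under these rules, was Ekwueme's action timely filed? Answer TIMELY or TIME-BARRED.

Because discovery on March 25, 2016 post-dates the May 12, 2015 act, accrual under the later-of rule falls on March 25, 2016.
The untolled deadline — 6 months after March 25, 2016 — is September 25, 2016.
The plaintiff's legal incapacity from May 7, 2016 to September 2, 2016 tolled the period for 118 days, extending the deadline to January 21, 2017.
Filing on April 20, 2017 missed the January 21, 2017 deadline — the action is time-barred.

TIME-BARRED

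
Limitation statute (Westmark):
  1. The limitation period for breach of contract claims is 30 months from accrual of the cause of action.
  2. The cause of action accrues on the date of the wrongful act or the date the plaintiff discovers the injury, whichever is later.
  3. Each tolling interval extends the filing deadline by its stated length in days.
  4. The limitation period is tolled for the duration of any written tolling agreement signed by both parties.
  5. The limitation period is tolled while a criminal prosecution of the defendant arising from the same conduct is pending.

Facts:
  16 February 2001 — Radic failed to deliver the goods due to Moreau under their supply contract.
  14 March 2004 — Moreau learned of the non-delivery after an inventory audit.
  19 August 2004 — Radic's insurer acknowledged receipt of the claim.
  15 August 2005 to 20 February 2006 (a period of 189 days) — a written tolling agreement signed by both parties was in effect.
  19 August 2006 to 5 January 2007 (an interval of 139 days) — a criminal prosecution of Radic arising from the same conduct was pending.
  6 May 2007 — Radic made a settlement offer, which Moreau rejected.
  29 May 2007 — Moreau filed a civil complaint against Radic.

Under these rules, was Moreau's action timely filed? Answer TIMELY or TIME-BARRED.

TIMELY

The claim accrued on 14 March 2004 — the later of the 16 February 2001 act and the 14 March 2004 discovery.
The untolled deadline — 30 months after 14 March 2004 — is 14 September 2006.
The period was tolled for 189 days by the written tolling agreement (15 August 2005 to 20 February 2006), pushing the deadline to 22 March 2007.
The period was tolled for 139 days by the pending criminal prosecution (19 August 2006 to 5 January 2007), pushing the deadline to 8 August 2007.
None of the other events listed affects the running of the period under the stated rules.
Moreau filed on 29 May 2007, before the 8 August 2007 deadline, so the action is timely.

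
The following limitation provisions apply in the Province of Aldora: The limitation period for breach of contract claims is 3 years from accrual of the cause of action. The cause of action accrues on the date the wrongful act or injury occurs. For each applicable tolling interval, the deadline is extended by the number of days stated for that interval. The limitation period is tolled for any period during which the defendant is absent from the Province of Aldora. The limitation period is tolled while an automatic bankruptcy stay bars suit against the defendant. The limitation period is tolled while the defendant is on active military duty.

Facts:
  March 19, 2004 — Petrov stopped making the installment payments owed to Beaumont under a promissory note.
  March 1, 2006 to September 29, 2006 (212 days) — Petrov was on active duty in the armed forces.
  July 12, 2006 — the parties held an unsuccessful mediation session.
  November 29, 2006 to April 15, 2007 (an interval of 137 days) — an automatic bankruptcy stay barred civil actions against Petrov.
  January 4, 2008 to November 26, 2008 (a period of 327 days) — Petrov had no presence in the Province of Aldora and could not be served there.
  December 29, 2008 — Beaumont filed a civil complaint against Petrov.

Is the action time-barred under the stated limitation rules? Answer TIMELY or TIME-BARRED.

The cause of action accrued on March 19, 2004, the date of the act.
The untolled deadline — 3 years after March 19, 2004 — is March 19, 2007.
The period was tolled for 212 days by the defendant's active military service (March 1, 2006 to September 29, 2006), pushing the deadline to October 17, 2007.
The automatic bankruptcy stay from November 29, 2006 to April 15, 2007 tolled the period for 137 days, extending the deadline to March 2, 2008.
The period was tolled for 327 days by the defendant's absence from the jurisdiction (January 4, 2008 to November 26, 2008), pushing the deadline to January 23, 2009.
Nothing else in the chronology tolls or restarts the period.
Filing on December 29, 2008 beat the January 23, 2009 deadline — the action is timely.

TIMELY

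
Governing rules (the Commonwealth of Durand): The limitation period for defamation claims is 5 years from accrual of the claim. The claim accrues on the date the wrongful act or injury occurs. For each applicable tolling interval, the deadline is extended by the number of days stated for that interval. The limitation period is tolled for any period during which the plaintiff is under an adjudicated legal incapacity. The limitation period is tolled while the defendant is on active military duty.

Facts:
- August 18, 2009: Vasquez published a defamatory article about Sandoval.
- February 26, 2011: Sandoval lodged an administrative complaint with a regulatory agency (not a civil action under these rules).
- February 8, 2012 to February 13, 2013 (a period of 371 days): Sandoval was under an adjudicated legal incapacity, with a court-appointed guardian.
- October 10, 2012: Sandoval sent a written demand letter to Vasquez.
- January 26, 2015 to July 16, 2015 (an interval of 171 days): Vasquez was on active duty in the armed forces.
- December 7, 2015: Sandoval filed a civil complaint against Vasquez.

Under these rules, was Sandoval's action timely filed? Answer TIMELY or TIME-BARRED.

The limitation period began to run on August 18, 2009.
5 years from August 18, 2009 is August 18, 2014.
Because the plaintiff's legal incapacity ran from February 8, 2012 to February 13, 2013, the deadline is extended by 371 days to August 24, 2015.
The period was tolled for 171 days by the defendant's active military service (January 26, 2015 to July 16, 2015), pushing the deadline to February 11, 2016.
The other events in the timeline have no effect on the limitation period under the stated rules.
Sandoval filed on December 7, 2015, before the February 11, 2016 deadline, so the action is timely.

TIMELY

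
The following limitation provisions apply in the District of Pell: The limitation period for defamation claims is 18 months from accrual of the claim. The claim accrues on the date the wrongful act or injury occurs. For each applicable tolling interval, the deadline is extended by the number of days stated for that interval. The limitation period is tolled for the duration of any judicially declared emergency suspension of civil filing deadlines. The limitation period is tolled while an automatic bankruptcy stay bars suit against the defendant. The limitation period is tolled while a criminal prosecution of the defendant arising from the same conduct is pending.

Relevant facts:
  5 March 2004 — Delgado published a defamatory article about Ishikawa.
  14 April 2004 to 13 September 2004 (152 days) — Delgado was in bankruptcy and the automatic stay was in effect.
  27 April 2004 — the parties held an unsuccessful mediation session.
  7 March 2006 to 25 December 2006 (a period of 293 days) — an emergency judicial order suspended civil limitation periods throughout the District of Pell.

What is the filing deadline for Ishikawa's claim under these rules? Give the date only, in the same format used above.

4 February 2006

The claim accrued on 5 March 2004, the date of the act.
The untolled deadline — 18 months after 5 March 2004 — is 5 September 2005.
The automatic bankruptcy stay from 14 April 2004 to 13 September 2004 tolled the period for 152 days, extending the deadline to 4 February 2006.
The emergency suspension of filing deadlines starting 7 March 2006 came too late — the period had run on 4 February 2006 — and so does not extend the deadline.
Nothing else in the chronology tolls or restarts the period.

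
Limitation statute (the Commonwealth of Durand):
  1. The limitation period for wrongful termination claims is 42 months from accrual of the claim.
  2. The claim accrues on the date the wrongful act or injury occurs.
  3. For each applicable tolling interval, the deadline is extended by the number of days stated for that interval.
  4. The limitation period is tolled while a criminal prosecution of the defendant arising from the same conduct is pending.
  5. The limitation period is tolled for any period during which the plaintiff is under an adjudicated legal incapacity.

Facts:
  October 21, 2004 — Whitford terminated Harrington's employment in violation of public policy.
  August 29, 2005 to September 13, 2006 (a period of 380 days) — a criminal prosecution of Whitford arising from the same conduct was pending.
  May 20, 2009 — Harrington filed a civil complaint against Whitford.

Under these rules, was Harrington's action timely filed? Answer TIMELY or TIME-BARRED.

The claim accrued on October 21, 2004, when the wrongful act occurred.
42 months from October 21, 2004 is April 21, 2008.
The period was tolled for 380 days by the pending criminal prosecution (August 29, 2005 to September 13, 2006), pushing the deadline to May 6, 2009.
The May 20, 2009 filing falls after the May 6, 2009 deadline; the claim is time-barred.

TIME-BARRED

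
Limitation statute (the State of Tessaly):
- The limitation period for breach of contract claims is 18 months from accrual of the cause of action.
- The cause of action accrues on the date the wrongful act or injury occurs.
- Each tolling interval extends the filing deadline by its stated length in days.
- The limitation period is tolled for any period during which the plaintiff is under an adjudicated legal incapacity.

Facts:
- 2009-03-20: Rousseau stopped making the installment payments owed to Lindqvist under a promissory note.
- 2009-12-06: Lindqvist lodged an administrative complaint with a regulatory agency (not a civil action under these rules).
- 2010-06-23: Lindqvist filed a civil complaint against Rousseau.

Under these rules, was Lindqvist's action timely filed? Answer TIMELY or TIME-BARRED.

The limitation period began to run on 2009-03-20.
Adding the 18 months base period to 2009-03-20 gives a deadline of 2010-09-20, before any tolling.
Nothing else in the chronology tolls or restarts the period.
Filing on 2010-06-23 beat the 2010-09-20 deadline — the action is timely.

TIMELY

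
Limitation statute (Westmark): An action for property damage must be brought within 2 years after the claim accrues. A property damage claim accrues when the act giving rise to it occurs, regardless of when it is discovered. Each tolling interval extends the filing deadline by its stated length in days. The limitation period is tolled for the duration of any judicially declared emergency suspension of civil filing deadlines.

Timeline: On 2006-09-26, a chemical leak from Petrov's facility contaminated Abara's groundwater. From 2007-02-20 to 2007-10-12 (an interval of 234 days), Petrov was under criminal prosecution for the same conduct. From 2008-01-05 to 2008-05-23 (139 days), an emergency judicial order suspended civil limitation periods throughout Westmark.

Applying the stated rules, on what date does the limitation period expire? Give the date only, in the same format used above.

2009-02-12

The claim accrued on 2006-09-26, the date of the act.
The untolled deadline — 2 years after 2006-09-26 — is 2008-09-26.
The emergency suspension of filing deadlines from 2008-01-05 to 2008-05-23 tolled the period for 139 days, extending the deadline to 2009-02-12.
No stated provision tolls the period for a criminal prosecution, so the interval from 2007-02-20 to 2007-10-12 has no effect on the deadline.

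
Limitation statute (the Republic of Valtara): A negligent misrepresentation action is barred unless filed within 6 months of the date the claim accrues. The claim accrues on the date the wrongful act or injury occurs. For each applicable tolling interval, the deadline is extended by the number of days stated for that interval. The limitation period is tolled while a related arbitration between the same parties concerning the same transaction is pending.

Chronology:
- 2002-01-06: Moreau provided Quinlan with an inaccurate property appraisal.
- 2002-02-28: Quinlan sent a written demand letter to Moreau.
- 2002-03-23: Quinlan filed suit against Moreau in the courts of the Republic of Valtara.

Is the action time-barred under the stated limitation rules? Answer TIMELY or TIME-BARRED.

The claim accrued on 2002-01-06, when the wrongful act occurred.
6 months from 2002-01-06 is 2002-07-06.
None of the other events listed affects the running of the period under the stated rules.
Filing on 2002-03-23 beat the 2002-07-06 deadline — the action is timely.

TIMELY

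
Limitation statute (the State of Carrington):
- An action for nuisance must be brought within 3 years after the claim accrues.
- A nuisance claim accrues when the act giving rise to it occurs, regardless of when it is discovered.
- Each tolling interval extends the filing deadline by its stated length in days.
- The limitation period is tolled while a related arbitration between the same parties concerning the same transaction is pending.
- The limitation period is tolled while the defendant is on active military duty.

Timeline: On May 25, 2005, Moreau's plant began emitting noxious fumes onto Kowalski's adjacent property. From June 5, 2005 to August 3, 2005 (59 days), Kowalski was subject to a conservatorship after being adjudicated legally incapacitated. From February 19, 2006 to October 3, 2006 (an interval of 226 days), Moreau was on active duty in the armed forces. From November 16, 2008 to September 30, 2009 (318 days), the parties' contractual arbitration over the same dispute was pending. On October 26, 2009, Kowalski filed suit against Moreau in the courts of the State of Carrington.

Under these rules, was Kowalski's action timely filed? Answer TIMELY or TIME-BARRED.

The limitation period began to run on May 25, 2005.
The untolled deadline — 3 years after May 25, 2005 — is May 25, 2008.
The defendant's active military service from February 19, 2006 to October 3, 2006 tolled the period for 226 days, extending the deadline to January 6, 2009.
Because the pending related arbitration ran from November 16, 2008 to September 30, 2009, the deadline is extended by 318 days to November 20, 2009.
No stated provision tolls the period for the plaintiff's incapacity, so the interval from June 5, 2005 to August 3, 2005 has no effect on the deadline.
Filing on October 26, 2009 beat the November 20, 2009 deadline — the action is timely.

TIMELY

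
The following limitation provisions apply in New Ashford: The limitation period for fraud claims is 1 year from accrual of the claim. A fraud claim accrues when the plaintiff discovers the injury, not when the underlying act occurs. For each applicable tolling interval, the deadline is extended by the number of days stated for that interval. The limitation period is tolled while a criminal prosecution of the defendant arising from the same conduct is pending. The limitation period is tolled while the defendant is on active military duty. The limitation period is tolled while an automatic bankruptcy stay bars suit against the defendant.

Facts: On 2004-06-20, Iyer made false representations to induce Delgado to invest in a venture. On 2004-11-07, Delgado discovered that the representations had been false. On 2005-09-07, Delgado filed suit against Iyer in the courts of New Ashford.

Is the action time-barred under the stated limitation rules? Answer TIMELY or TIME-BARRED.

Under the discovery rule, the claim accrued on 2004-11-07, when Delgado discovered the injury — not on the 2004-06-20 date of the underlying act.
The untolled deadline — 1 year after 2004-11-07 — is 2005-11-07.
Delgado filed on 2005-09-07, before the 2005-11-07 deadline, so the action is timely.

TIMELY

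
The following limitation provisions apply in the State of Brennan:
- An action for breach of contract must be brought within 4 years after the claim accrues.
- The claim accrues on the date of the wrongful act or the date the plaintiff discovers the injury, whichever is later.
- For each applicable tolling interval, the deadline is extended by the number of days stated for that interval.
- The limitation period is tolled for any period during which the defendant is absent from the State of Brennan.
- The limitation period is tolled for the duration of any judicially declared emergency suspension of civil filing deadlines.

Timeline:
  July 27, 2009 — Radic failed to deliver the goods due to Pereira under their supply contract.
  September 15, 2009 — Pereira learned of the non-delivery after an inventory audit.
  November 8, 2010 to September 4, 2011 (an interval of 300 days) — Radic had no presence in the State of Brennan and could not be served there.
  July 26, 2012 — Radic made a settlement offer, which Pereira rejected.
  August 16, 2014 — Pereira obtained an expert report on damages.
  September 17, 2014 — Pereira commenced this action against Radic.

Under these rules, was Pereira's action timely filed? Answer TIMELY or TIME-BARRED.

TIME-BARRED

The claim accrued on September 15, 2009 — the later of the July 27, 2009 act and the September 15, 2009 discovery.
Adding the 4 years base period to September 15, 2009 gives a deadline of September 15, 2013, before any tolling.
The defendant's absence from the jurisdiction from November 8, 2010 to September 4, 2011 tolled the period for 300 days, extending the deadline to July 12, 2014.
The other events in the timeline have no effect on the limitation period under the stated rules.
The September 17, 2014 filing falls after the July 12, 2014 deadline; the claim is time-barred.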